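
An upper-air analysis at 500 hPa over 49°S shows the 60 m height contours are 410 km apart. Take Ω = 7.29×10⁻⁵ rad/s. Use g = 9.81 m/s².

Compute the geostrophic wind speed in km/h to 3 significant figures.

Coriolis parameter at 49°S:
f = 2Ω sin φ = 2 × 7.29×10⁻⁵ × sin 49° = 1.10×10⁻⁴ s⁻¹
Height gradient: |∂Z/∂n| = 60 m / 410000 m = 1.46×10⁻⁴
On a pressure surface, geostrophic balance gives V_g = (g/f)|∂Z/∂n|:
V_g = 9.81 × 1.46×10⁻⁴ / 1.10×10⁻⁴ = 13.0 m/s
Converting: 13.0 m/s × 3.6 = 47.0 km/h

47.0 km/h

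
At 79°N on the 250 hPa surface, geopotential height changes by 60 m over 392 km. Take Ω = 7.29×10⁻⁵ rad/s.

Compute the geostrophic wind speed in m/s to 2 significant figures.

Coriolis parameter at 79°N:
f = 2Ω sin φ = 2 × 7.29×10⁻⁵ × sin 79° = 1.43×10⁻⁴ s⁻¹
Height gradient: |∂Z/∂n| = 60 m / 392000 m = 1.53×10⁻⁴
On a pressure surface, geostrophic balance gives V_g = (g/f)|∂Z/∂n|:
V_g = 9.81 × 1.53×10⁻⁴ / 1.43×10⁻⁴ = 10.5 m/s

10 m/s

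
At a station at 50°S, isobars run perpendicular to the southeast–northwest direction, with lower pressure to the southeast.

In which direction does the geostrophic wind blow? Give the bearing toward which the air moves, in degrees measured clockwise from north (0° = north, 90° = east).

045°

The pressure-gradient force points toward the southeast (bearing 135°).
Geostrophic balance: in the Southern Hemisphere the Coriolis force deflects motion to the left, so the geostrophic wind blows 90° to the left of the pressure-gradient force (low pressure on the right).
Rotating 135° by 90° counterclockwise gives 045° — the wind blows toward the northeast.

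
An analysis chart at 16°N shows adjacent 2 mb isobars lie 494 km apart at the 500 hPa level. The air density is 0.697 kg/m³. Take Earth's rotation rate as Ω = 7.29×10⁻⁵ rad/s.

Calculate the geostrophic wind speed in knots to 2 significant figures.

28 knots

Coriolis parameter at 16°N:
f = 2Ω sin φ = 2 × 7.29×10⁻⁵ × sin 16° = 4.02×10⁻⁵ s⁻¹
Pressure gradient: |∂P/∂n| = 200 Pa / 494000 m = 4.05×10⁻⁴ Pa/m
Geostrophic balance (pressure-gradient force = Coriolis force):
V_g = (1/(fρ)) |∂P/∂n| = 4.05×10⁻⁴ / (4.02×10⁻⁵ × 0.697) = 14.5 m/s
Converting: 14.5 m/s × 1.944 = 28 knots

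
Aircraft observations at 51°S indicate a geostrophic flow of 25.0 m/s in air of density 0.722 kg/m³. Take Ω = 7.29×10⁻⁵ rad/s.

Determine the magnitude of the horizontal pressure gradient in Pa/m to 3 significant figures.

Coriolis parameter at 51°S:
f = 2Ω sin φ = 2 × 7.29×10⁻⁵ × sin 51° = 1.13×10⁻⁴ s⁻¹
Geostrophic balance rearranged: |∂P/∂n| = f ρ V_g
|∂P/∂n| = 1.13×10⁻⁴ × 0.722 × 25.0 = 2.05×10⁻³ Pa/m

2.05×10⁻³ Pa/m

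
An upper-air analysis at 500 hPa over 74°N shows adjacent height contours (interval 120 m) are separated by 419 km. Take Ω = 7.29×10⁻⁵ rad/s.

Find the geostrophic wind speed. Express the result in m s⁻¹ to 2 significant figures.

20 m s⁻¹

Coriolis parameter at 74°N:
f = 2Ω sin φ = 2 × 7.29×10⁻⁵ × sin 74° = 1.40×10⁻⁴ s⁻¹
Height gradient: |∂Z/∂n| = 120 m / 419000 m = 2.86×10⁻⁴
On a pressure surface, geostrophic balance gives V_g = (g/f)|∂Z/∂n|:
V_g = 9.81 × 2.86×10⁻⁴ / 1.40×10⁻⁴ = 20.0 m/s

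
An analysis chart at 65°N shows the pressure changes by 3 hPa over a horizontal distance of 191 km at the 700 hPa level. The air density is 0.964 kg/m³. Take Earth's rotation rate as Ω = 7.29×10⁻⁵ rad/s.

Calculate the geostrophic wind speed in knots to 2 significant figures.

24 knots

Coriolis parameter at 65°N:
f = 2Ω sin φ = 2 × 7.29×10⁻⁵ × sin 65° = 1.32×10⁻⁴ s⁻¹
Pressure gradient: |∂P/∂n| = 300 Pa / 191000 m = 1.57×10⁻³ Pa/m
Geostrophic balance (pressure-gradient force = Coriolis force):
V_g = (1/(fρ)) |∂P/∂n| = 1.57×10⁻³ / (1.32×10⁻⁴ × 0.964) = 12.3 m/s
Converting: 12.3 m/s × 1.944 = 24 knots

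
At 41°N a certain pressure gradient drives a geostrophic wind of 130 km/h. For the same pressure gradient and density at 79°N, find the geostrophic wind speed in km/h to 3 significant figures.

86.9 km/h

With the same pressure gradient and density, V_g ∝ 1/f ∝ 1/sin φ.
V₂ = V₁ · sin φ₁ / sin φ₂ = 130 × sin 41° / sin 79°
V₂ = 130 × 0.6561/0.9816 = 86.9 km/h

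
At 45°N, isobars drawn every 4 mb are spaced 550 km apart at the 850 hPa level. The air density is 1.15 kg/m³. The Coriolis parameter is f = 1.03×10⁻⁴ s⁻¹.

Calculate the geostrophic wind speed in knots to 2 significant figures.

Pressure gradient: |∂P/∂n| = 400 Pa / 550000 m = 7.27×10⁻⁴ Pa/m
Geostrophic balance (pressure-gradient force = Coriolis force):
V_g = (1/(fρ)) |∂P/∂n| = 7.27×10⁻⁴ / (1.03×10⁻⁴ × 1.15) = 6.14 m/s
Converting: 6.14 m/s × 1.944 = 12 knots

12 knots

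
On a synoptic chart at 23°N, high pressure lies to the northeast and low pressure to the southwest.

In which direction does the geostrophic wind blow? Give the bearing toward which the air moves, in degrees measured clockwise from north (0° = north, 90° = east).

The pressure-gradient force points toward the southwest (bearing 225°).
Geostrophic balance: in the Northern Hemisphere the Coriolis force deflects motion to the right, so the geostrophic wind blows 90° to the right of the pressure-gradient force (low pressure on the left).
Rotating 225° by 90° clockwise gives 315° — the wind blows toward the northwest.

315°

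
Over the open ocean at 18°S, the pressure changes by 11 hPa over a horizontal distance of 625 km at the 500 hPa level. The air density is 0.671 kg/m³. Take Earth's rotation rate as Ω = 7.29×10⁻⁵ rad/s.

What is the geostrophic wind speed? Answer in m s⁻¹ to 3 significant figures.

Coriolis parameter at 18°S:
f = 2Ω sin φ = 2 × 7.29×10⁻⁵ × sin 18° = 4.51×10⁻⁵ s⁻¹
Pressure gradient: |∂P/∂n| = 1100 Pa / 625000 m = 1.76×10⁻³ Pa/m
Geostrophic balance (pressure-gradient force = Coriolis force):
V_g = (1/(fρ)) |∂P/∂n| = 1.76×10⁻³ / (4.51×10⁻⁵ × 0.671) = 58.2 m/s

58.2 m s⁻¹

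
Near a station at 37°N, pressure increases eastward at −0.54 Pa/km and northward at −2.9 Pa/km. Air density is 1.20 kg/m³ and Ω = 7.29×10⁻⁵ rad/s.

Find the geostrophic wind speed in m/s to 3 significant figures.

28.0 m/s

Coriolis parameter at 37°N:
f = 2Ω sin φ = 2 × 7.29×10⁻⁵ × sin 37° = 8.77×10⁻⁵ s⁻¹
Component geostrophic relations (x east, y north):
u_g = −(1/(fρ)) ∂P/∂y,  v_g = (1/(fρ)) ∂P/∂x
u_g = −(−2.9×10⁻³)/(8.77×10⁻⁵ × 1.20) = 27.5 m/s;  v_g = (−0.54×10⁻³)/(8.77×10⁻⁵ × 1.20) = −5.13 m/s
|V_g| = √(u_g² + v_g²) = 28.0 m/s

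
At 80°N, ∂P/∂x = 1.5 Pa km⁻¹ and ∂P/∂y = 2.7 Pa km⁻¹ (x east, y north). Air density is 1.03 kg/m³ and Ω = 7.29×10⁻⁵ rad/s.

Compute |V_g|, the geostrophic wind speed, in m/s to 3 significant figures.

20.9 m/s

Coriolis parameter at 80°N:
f = 2Ω sin φ = 2 × 7.29×10⁻⁵ × sin 80° = 1.44×10⁻⁴ s⁻¹
Component geostrophic relations (x east, y north):
u_g = −(1/(fρ)) ∂P/∂y,  v_g = (1/(fρ)) ∂P/∂x
u_g = −(2.7×10⁻³)/(1.44×10⁻⁴ × 1.03) = −18.3 m/s;  v_g = (1.5×10⁻³)/(1.44×10⁻⁴ × 1.03) = 10.1 m/s
|V_g| = √(u_g² + v_g²) = 20.9 m/s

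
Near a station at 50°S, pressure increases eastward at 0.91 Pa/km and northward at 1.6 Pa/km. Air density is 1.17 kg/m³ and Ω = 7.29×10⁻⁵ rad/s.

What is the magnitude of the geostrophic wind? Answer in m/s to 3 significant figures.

14.1 m/s

Coriolis parameter at 50°S:
f = 2Ω sin φ = 2 × 7.29×10⁻⁵ × sin 50° = 1.12×10⁻⁴ s⁻¹
In the Southern Hemisphere f is negative: f = −1.12×10⁻⁴ s⁻¹.
Component geostrophic relations (x east, y north):
u_g = −(1/(fρ)) ∂P/∂y,  v_g = (1/(fρ)) ∂P/∂x
u_g = −(1.6×10⁻³)/(−1.12×10⁻⁴ × 1.17) = 12.2 m/s;  v_g = (0.91×10⁻³)/(−1.12×10⁻⁴ × 1.17) = −6.96 m/s
|V_g| = √(u_g² + v_g²) = 14.1 m/s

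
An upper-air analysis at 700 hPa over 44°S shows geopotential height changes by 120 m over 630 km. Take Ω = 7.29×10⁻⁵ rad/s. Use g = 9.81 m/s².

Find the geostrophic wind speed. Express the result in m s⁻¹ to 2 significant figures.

Coriolis parameter at 44°S:
f = 2Ω sin φ = 2 × 7.29×10⁻⁵ × sin 44° = 1.01×10⁻⁴ s⁻¹
Height gradient: |∂Z/∂n| = 120 m / 630000 m = 1.90×10⁻⁴
On a pressure surface, geostrophic balance gives V_g = (g/f)|∂Z/∂n|:
V_g = 9.81 × 1.90×10⁻⁴ / 1.01×10⁻⁴ = 18.4 m/s

18 m s⁻¹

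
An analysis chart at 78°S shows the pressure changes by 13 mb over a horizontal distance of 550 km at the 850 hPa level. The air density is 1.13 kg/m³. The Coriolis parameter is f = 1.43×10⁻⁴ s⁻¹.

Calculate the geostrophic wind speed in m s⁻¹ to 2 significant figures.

15 m s⁻¹

Pressure gradient: |∂P/∂n| = 1300 Pa / 550000 m = 2.36×10⁻³ Pa/m
Geostrophic balance (pressure-gradient force = Coriolis force):
V_g = (1/(fρ)) |∂P/∂n| = 2.36×10⁻³ / (1.43×10⁻⁴ × 1.13) = 14.6 m/s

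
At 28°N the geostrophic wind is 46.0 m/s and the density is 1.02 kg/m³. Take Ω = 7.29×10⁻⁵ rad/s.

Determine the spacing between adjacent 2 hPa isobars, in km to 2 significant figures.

Coriolis parameter at 28°N:
f = 2Ω sin φ = 2 × 7.29×10⁻⁵ × sin 28° = 6.84×10⁻⁵ s⁻¹
Geostrophic balance rearranged: |∂P/∂n| = f ρ V_g
|∂P/∂n| = 6.84×10⁻⁵ × 1.02 × 46.0 = 3.21×10⁻³ Pa/m
Isobar spacing: Δn = ΔP/|∂P/∂n| = 200 Pa / 3.21×10⁻³ Pa/m = 62274 m ≈ 62 km

62 km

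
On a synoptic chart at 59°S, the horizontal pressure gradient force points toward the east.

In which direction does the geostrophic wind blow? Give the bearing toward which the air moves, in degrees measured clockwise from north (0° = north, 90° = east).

The pressure-gradient force points toward the east (bearing 090°).
Geostrophic balance: in the Southern Hemisphere the Coriolis force deflects motion to the left, so the geostrophic wind blows 90° to the left of the pressure-gradient force (low pressure on the right).
Rotating 090° by 90° counterclockwise gives 000° — the wind blows toward the north.

000°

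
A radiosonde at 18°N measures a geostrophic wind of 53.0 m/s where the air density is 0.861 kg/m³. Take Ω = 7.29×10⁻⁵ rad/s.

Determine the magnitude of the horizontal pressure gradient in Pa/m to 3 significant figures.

Coriolis parameter at 18°N:
f = 2Ω sin φ = 2 × 7.29×10⁻⁵ × sin 18° = 4.51×10⁻⁵ s⁻¹
Geostrophic balance rearranged: |∂P/∂n| = f ρ V_g
|∂P/∂n| = 4.51×10⁻⁵ × 0.861 × 53.0 = 2.06×10⁻³ Pa/m

2.06×10⁻³ Pa/m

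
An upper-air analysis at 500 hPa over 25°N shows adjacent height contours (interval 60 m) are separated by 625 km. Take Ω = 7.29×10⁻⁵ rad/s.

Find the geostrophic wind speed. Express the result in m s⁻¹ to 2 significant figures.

Coriolis parameter at 25°N:
f = 2Ω sin φ = 2 × 7.29×10⁻⁵ × sin 25° = 6.16×10⁻⁵ s⁻¹
Height gradient: |∂Z/∂n| = 60 m / 625000 m = 9.60×10⁻⁵
On a pressure surface, geostrophic balance gives V_g = (g/f)|∂Z/∂n|:
V_g = 9.81 × 9.60×10⁻⁵ / 6.16×10⁻⁵ = 15.3 m/s

15 m s⁻¹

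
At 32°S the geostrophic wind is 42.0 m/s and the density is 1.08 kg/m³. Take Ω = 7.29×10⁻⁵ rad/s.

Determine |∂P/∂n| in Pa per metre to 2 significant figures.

Coriolis parameter at 32°S:
f = 2Ω sin φ = 2 × 7.29×10⁻⁵ × sin 32° = 7.73×10⁻⁵ s⁻¹
Geostrophic balance rearranged: |∂P/∂n| = f ρ V_g
|∂P/∂n| = 7.73×10⁻⁵ × 1.08 × 42.0 = 3.50×10⁻³ Pa/m

3.5×10⁻³ Pa/m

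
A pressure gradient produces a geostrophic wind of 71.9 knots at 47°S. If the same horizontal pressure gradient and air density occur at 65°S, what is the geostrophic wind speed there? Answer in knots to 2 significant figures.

58 knots

With the same pressure gradient and density, V_g ∝ 1/f ∝ 1/sin φ.
V₂ = V₁ · sin φ₁ / sin φ₂ = 71.9 × sin 47° / sin 65°
V₂ = 71.9 × 0.7314/0.9063 = 58 knots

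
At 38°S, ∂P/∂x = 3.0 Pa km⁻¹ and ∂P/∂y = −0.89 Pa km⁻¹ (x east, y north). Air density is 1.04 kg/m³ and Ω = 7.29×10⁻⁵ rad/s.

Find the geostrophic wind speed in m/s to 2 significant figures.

Coriolis parameter at 38°S:
f = 2Ω sin φ = 2 × 7.29×10⁻⁵ × sin 38° = 8.98×10⁻⁵ s⁻¹
In the Southern Hemisphere f is negative: f = −8.98×10⁻⁵ s⁻¹.
Component geostrophic relations (x east, y north):
u_g = −(1/(fρ)) ∂P/∂y,  v_g = (1/(fρ)) ∂P/∂x
u_g = −(−0.89×10⁻³)/(−8.98×10⁻⁵ × 1.04) = −9.53 m/s;  v_g = (3.0×10⁻³)/(−8.98×10⁻⁵ × 1.04) = −32.1 m/s
|V_g| = √(u_g² + v_g²) = 33.5 m/s

34 m/s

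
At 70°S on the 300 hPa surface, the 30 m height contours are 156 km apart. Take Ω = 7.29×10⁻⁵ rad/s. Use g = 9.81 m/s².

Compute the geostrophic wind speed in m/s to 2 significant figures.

Coriolis parameter at 70°S:
f = 2Ω sin φ = 2 × 7.29×10⁻⁵ × sin 70° = 1.37×10⁻⁴ s⁻¹
Height gradient: |∂Z/∂n| = 30 m / 156000 m = 1.92×10⁻⁴
On a pressure surface, geostrophic balance gives V_g = (g/f)|∂Z/∂n|:
V_g = 9.81 × 1.92×10⁻⁴ / 1.37×10⁻⁴ = 13.8 m/s

14 m/s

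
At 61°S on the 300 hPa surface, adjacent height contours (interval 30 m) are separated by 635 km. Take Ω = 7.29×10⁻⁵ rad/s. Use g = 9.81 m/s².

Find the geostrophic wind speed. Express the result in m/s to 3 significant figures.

Coriolis parameter at 61°S:
f = 2Ω sin φ = 2 × 7.29×10⁻⁵ × sin 61° = 1.28×10⁻⁴ s⁻¹
Height gradient: |∂Z/∂n| = 30 m / 635000 m = 4.72×10⁻⁵
On a pressure surface, geostrophic balance gives V_g = (g/f)|∂Z/∂n|:
V_g = 9.81 × 4.72×10⁻⁵ / 1.28×10⁻⁴ = 3.63 m/s

3.63 m/s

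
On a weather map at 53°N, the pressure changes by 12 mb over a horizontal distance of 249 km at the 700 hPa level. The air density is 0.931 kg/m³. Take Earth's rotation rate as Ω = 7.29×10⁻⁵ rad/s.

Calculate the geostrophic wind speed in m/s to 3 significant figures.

Coriolis parameter at 53°N:
f = 2Ω sin φ = 2 × 7.29×10⁻⁵ × sin 53° = 1.16×10⁻⁴ s⁻¹
Pressure gradient: |∂P/∂n| = 1200 Pa / 249000 m = 4.82×10⁻³ Pa/m
Geostrophic balance (pressure-gradient force = Coriolis force):
V_g = (1/(fρ)) |∂P/∂n| = 4.82×10⁻³ / (1.16×10⁻⁴ × 0.931) = 44.5 m/s

44.5 m/s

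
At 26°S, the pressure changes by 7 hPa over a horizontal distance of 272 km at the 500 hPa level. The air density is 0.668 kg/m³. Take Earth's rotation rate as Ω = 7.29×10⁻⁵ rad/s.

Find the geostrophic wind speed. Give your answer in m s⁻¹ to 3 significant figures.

60.3 m s⁻¹

Coriolis parameter at 26°S:
f = 2Ω sin φ = 2 × 7.29×10⁻⁵ × sin 26° = 6.39×10⁻⁵ s⁻¹
Pressure gradient: |∂P/∂n| = 700 Pa / 272000 m = 2.57×10⁻³ Pa/m
Geostrophic balance (pressure-gradient force = Coriolis force):
V_g = (1/(fρ)) |∂P/∂n| = 2.57×10⁻³ / (6.39×10⁻⁵ × 0.668) = 60.3 m/s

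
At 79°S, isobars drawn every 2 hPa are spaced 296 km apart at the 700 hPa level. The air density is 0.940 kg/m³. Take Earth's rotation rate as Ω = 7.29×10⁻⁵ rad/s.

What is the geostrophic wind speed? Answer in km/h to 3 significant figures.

18.1 km/h

Coriolis parameter at 79°S:
f = 2Ω sin φ = 2 × 7.29×10⁻⁵ × sin 79° = 1.43×10⁻⁴ s⁻¹
Pressure gradient: |∂P/∂n| = 200 Pa / 296000 m = 6.76×10⁻⁴ Pa/m
Geostrophic balance (pressure-gradient force = Coriolis force):
V_g = (1/(fρ)) |∂P/∂n| = 6.76×10⁻⁴ / (1.43×10⁻⁴ × 0.940) = 5.02 m/s
Converting: 5.02 m/s × 3.6 = 18.1 km/h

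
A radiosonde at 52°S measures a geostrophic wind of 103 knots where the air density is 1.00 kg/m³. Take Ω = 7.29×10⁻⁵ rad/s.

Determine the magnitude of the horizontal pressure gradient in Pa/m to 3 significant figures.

Coriolis parameter at 52°S:
f = 2Ω sin φ = 2 × 7.29×10⁻⁵ × sin 52° = 1.15×10⁻⁴ s⁻¹
Wind speed in SI: 103 knots = 53.0 m/s
Geostrophic balance rearranged: |∂P/∂n| = f ρ V_g
|∂P/∂n| = 1.15×10⁻⁴ × 1.00 × 53.0 = 6.09×10⁻³ Pa/m

6.09×10⁻³ Pa/m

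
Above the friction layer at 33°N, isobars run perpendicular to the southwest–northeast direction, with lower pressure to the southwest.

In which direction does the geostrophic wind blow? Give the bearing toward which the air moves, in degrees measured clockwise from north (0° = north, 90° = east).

315°

The pressure-gradient force points toward the southwest (bearing 225°).
Geostrophic balance: in the Northern Hemisphere the Coriolis force deflects motion to the right, so the geostrophic wind blows 90° to the right of the pressure-gradient force (low pressure on the left).
Rotating 225° by 90° clockwise gives 315° — the wind blows toward the northwest.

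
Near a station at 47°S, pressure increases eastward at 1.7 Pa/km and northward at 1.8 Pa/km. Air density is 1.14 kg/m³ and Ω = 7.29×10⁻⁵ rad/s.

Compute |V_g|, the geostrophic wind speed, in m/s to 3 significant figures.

Coriolis parameter at 47°S:
f = 2Ω sin φ = 2 × 7.29×10⁻⁵ × sin 47° = 1.07×10⁻⁴ s⁻¹
In the Southern Hemisphere f is negative: f = −1.07×10⁻⁴ s⁻¹.
Component geostrophic relations (x east, y north):
u_g = −(1/(fρ)) ∂P/∂y,  v_g = (1/(fρ)) ∂P/∂x
u_g = −(1.8×10⁻³)/(−1.07×10⁻⁴ × 1.14) = 14.8 m/s;  v_g = (1.7×10⁻³)/(−1.07×10⁻⁴ × 1.14) = −14.0 m/s
|V_g| = √(u_g² + v_g²) = 20.4 m/s

20.4 m/s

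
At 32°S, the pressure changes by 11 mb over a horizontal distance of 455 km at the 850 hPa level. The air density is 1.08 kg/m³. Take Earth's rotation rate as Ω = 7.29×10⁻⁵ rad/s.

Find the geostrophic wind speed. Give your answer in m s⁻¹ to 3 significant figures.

Coriolis parameter at 32°S:
f = 2Ω sin φ = 2 × 7.29×10⁻⁵ × sin 32° = 7.73×10⁻⁵ s⁻¹
Pressure gradient: |∂P/∂n| = 1100 Pa / 455000 m = 2.42×10⁻³ Pa/m
Geostrophic balance (pressure-gradient force = Coriolis force):
V_g = (1/(fρ)) |∂P/∂n| = 2.42×10⁻³ / (7.73×10⁻⁵ × 1.08) = 29.0 m/s

29.0 m s⁻¹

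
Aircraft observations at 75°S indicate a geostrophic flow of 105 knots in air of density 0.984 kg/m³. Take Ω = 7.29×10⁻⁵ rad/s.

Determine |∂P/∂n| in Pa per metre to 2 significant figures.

7.5×10⁻³ Pa/m

Coriolis parameter at 75°S:
f = 2Ω sin φ = 2 × 7.29×10⁻⁵ × sin 75° = 1.41×10⁻⁴ s⁻¹
Wind speed in SI: 105 knots = 54.0 m/s
Geostrophic balance rearranged: |∂P/∂n| = f ρ V_g
|∂P/∂n| = 1.41×10⁻⁴ × 0.984 × 54.0 = 7.49×10⁻³ Pa/m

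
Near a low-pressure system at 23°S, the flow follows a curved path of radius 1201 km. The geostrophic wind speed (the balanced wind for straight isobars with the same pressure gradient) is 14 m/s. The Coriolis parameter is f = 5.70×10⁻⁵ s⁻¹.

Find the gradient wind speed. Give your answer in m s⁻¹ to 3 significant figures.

11.9 m s⁻¹

Around a low, centrifugal force acts outward with Coriolis, so pressure-gradient force balances both:
(1/ρ)|∂P/∂n| = fV + V²/R  →  V² + fR·V − fR·V_g = 0
With fR = 5.70×10⁻⁵ × 1201×10³ m = 68.5 m/s:
V = [−fR + √((fR)² + 4 fR V_g)]/2 = [−68.5 + √(68.5² + 4×68.5×14)]/2 = 11.9 m/s
Subgeostrophic (V < V_g = 14 m/s), as expected around a low.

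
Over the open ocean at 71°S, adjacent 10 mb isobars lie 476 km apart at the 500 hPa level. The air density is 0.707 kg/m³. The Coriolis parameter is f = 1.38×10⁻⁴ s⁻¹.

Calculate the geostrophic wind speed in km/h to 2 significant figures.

78 km/h

Pressure gradient: |∂P/∂n| = 1000 Pa / 476000 m = 2.10×10⁻³ Pa/m
Geostrophic balance (pressure-gradient force = Coriolis force):
V_g = (1/(fρ)) |∂P/∂n| = 2.10×10⁻³ / (1.38×10⁻⁴ × 0.707) = 21.5 m/s
Converting: 21.5 m/s × 3.6 = 78 km/h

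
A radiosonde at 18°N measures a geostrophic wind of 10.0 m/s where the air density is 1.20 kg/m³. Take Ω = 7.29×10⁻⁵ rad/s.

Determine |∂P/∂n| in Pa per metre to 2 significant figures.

5.4×10⁻⁴ Pa/m

Coriolis parameter at 18°N:
f = 2Ω sin φ = 2 × 7.29×10⁻⁵ × sin 18° = 4.51×10⁻⁵ s⁻¹
Geostrophic balance rearranged: |∂P/∂n| = f ρ V_g
|∂P/∂n| = 4.51×10⁻⁵ × 1.20 × 10.0 = 5.41×10⁻⁴ Pa/m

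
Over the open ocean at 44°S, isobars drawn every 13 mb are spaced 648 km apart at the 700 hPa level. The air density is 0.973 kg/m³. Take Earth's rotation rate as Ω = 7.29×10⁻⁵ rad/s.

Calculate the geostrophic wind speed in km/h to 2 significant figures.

Coriolis parameter at 44°S:
f = 2Ω sin φ = 2 × 7.29×10⁻⁵ × sin 44° = 1.01×10⁻⁴ s⁻¹
Pressure gradient: |∂P/∂n| = 1300 Pa / 648000 m = 2.01×10⁻³ Pa/m
Geostrophic balance (pressure-gradient force = Coriolis force):
V_g = (1/(fρ)) |∂P/∂n| = 2.01×10⁻³ / (1.01×10⁻⁴ × 0.973) = 20.4 m/s
Converting: 20.4 m/s × 3.6 = 73 km/h

73 km/h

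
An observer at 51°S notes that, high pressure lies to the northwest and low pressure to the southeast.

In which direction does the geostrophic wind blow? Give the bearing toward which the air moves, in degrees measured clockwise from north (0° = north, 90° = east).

045°

The pressure-gradient force points toward the southeast (bearing 135°).
Geostrophic balance: in the Southern Hemisphere the Coriolis force deflects motion to the left, so the geostrophic wind blows 90° to the left of the pressure-gradient force (low pressure on the right).
Rotating 135° by 90° counterclockwise gives 045° — the wind blows toward the northeast.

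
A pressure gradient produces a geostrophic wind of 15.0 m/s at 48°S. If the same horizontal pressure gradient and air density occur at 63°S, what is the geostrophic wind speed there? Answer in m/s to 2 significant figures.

With the same pressure gradient and density, V_g ∝ 1/f ∝ 1/sin φ.
V₂ = V₁ · sin φ₁ / sin φ₂ = 15.0 × sin 48° / sin 63°
V₂ = 15.0 × 0.7431/0.8910 = 13 m/s

13 m/s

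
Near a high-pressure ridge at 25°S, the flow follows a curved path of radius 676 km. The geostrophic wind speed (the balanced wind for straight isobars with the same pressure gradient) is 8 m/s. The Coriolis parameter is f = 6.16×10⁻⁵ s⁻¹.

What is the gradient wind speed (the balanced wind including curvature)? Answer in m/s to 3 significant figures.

Around a high, pressure-gradient force acts outward with centrifugal, so Coriolis balances both:
fV = (1/ρ)|∂P/∂n| + V²/R  →  V² − fR·V + fR·V_g = 0
With fR = 6.16×10⁻⁵ × 676×10³ m = 41.6 m/s:
V = [fR − √((fR)² − 4 fR V_g)]/2 = [41.6 − √(41.6² − 4×41.6×8)]/2 = 10.8 m/s
Supergeostrophic (V > V_g = 8 m/s), as expected around a high.

10.8 m/s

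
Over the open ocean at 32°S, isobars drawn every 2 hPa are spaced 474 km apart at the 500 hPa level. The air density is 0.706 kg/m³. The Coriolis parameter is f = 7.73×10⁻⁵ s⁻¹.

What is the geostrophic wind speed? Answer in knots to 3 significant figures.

15.0 knots

Pressure gradient: |∂P/∂n| = 200 Pa / 474000 m = 4.22×10⁻⁴ Pa/m
Geostrophic balance (pressure-gradient force = Coriolis force):
V_g = (1/(fρ)) |∂P/∂n| = 4.22×10⁻⁴ / (7.73×10⁻⁵ × 0.706) = 7.73 m/s
Converting: 7.73 m/s × 1.944 = 15.0 knots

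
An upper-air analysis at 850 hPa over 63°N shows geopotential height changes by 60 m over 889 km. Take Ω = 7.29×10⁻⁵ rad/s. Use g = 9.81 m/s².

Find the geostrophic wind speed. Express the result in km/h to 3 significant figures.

Coriolis parameter at 63°N:
f = 2Ω sin φ = 2 × 7.29×10⁻⁵ × sin 63° = 1.30×10⁻⁴ s⁻¹
Height gradient: |∂Z/∂n| = 60 m / 889000 m = 6.75×10⁻⁵
On a pressure surface, geostrophic balance gives V_g = (g/f)|∂Z/∂n|:
V_g = 9.81 × 6.75×10⁻⁵ / 1.30×10⁻⁴ = 5.10 m/s
Converting: 5.10 m/s × 3.6 = 18.3 km/h

18.3 km/h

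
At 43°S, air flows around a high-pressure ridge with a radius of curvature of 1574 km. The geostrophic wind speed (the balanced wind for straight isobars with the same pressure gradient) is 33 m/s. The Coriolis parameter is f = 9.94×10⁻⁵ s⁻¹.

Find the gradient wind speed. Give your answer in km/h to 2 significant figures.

Around a high, pressure-gradient force acts outward with centrifugal, so Coriolis balances both:
fV = (1/ρ)|∂P/∂n| + V²/R  →  V² − fR·V + fR·V_g = 0
With fR = 9.94×10⁻⁵ × 1574×10³ m = 156 m/s:
V = [fR − √((fR)² − 4 fR V_g)]/2 = [156 − √(156² − 4×156×33)]/2 = 47.3 m/s
Supergeostrophic (V > V_g = 33 m/s), as expected around a high.
Converting: 47.3 m/s × 3.6 = 170 km/h

170 km/h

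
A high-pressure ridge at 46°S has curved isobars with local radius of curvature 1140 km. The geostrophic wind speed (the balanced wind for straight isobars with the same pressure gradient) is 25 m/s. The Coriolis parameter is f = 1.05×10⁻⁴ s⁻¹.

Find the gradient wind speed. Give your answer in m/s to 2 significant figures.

36 m/s

Around a high, pressure-gradient force acts outward with centrifugal, so Coriolis balances both:
fV = (1/ρ)|∂P/∂n| + V²/R  →  V² − fR·V + fR·V_g = 0
With fR = 1.05×10⁻⁴ × 1140×10³ m = 120 m/s:
V = [fR − √((fR)² − 4 fR V_g)]/2 = [120 − √(120² − 4×120×25)]/2 = 35.6 m/s
Supergeostrophic (V > V_g = 25 m/s), as expected around a high.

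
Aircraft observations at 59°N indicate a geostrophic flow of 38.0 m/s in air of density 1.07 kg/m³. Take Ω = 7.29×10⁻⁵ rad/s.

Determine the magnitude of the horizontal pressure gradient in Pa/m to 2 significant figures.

Coriolis parameter at 59°N:
f = 2Ω sin φ = 2 × 7.29×10⁻⁵ × sin 59° = 1.25×10⁻⁴ s⁻¹
Geostrophic balance rearranged: |∂P/∂n| = f ρ V_g
|∂P/∂n| = 1.25×10⁻⁴ × 1.07 × 38.0 = 5.08×10⁻³ Pa/m

5.1×10⁻³ Pa/m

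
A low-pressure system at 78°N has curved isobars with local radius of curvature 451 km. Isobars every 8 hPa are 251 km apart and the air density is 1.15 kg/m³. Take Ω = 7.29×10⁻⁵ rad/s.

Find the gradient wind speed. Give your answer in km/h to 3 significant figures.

Coriolis parameter at 78°N:
f = 2Ω sin φ = 2 × 7.29×10⁻⁵ × sin 78° = 1.43×10⁻⁴ s⁻¹
Pressure gradient: |∂P/∂n| = 800 Pa / 251000 m = 3.19×10⁻³ Pa/m
Geostrophic speed: V_g = |∂P/∂n|/(fρ) = 3.19×10⁻³/(1.43×10⁻⁴ × 1.15) = 19.4 m/s
Around a low, centrifugal force acts outward with Coriolis, so pressure-gradient force balances both:
(1/ρ)|∂P/∂n| = fV + V²/R  →  V² + fR·V − fR·V_g = 0
With fR = 1.43×10⁻⁴ × 451×10³ m = 64.3 m/s:
V = [−fR + √((fR)² + 4 fR V_g)]/2 = [−64.3 + √(64.3² + 4×64.3×19.4)]/2 = 15.6 m/s
Subgeostrophic (V < V_g = 19.4 m/s), as expected around a low.
Converting: 15.6 m/s × 3.6 = 56.3 km/h

56.3 km/h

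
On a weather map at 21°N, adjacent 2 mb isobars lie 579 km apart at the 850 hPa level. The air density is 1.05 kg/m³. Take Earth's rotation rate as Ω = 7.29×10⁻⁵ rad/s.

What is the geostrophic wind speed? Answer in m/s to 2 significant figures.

6.3 m/s

Coriolis parameter at 21°N:
f = 2Ω sin φ = 2 × 7.29×10⁻⁵ × sin 21° = 5.23×10⁻⁵ s⁻¹
Pressure gradient: |∂P/∂n| = 200 Pa / 579000 m = 3.45×10⁻⁴ Pa/m
Geostrophic balance (pressure-gradient force = Coriolis force):
V_g = (1/(fρ)) |∂P/∂n| = 3.45×10⁻⁴ / (5.23×10⁻⁵ × 1.05) = 6.30 m/s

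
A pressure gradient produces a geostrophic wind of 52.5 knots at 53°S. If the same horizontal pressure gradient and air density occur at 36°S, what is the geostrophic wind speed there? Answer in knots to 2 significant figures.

71 knots

With the same pressure gradient and density, V_g ∝ 1/f ∝ 1/sin φ.
V₂ = V₁ · sin φ₁ / sin φ₂ = 52.5 × sin 53° / sin 36°
V₂ = 52.5 × 0.7986/0.5878 = 71 knots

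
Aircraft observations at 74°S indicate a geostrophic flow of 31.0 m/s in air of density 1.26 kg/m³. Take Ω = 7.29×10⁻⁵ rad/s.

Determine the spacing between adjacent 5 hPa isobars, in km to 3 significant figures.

Coriolis parameter at 74°S:
f = 2Ω sin φ = 2 × 7.29×10⁻⁵ × sin 74° = 1.40×10⁻⁴ s⁻¹
Geostrophic balance rearranged: |∂P/∂n| = f ρ V_g
|∂P/∂n| = 1.40×10⁻⁴ × 1.26 × 31.0 = 5.47×10⁻³ Pa/m
Isobar spacing: Δn = ΔP/|∂P/∂n| = 500 Pa / 5.47×10⁻³ Pa/m = 91335 m ≈ 91.3 km

91.3 km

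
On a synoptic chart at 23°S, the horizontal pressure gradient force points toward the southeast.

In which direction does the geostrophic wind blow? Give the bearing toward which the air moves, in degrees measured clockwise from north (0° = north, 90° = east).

The pressure-gradient force points toward the southeast (bearing 135°).
Geostrophic balance: in the Southern Hemisphere the Coriolis force deflects motion to the left, so the geostrophic wind blows 90° to the left of the pressure-gradient force (low pressure on the right).
Rotating 135° by 90° counterclockwise gives 045° — the wind blows toward the northeast.

045°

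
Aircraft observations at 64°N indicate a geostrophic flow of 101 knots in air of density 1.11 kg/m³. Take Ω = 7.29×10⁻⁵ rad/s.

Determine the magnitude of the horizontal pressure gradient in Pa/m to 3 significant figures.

Coriolis parameter at 64°N:
f = 2Ω sin φ = 2 × 7.29×10⁻⁵ × sin 64° = 1.31×10⁻⁴ s⁻¹
Wind speed in SI: 101 knots = 52.0 m/s
Geostrophic balance rearranged: |∂P/∂n| = f ρ V_g
|∂P/∂n| = 1.31×10⁻⁴ × 1.11 × 52.0 = 7.56×10⁻³ Pa/m

7.56×10⁻³ Pa/m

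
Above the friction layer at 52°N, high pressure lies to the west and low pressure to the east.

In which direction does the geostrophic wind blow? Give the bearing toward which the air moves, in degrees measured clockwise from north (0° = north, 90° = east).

The pressure-gradient force points toward the east (bearing 090°).
Geostrophic balance: in the Northern Hemisphere the Coriolis force deflects motion to the right, so the geostrophic wind blows 90° to the right of the pressure-gradient force (low pressure on the left).
Rotating 090° by 90° clockwise gives 180° — the wind blows toward the south.

180°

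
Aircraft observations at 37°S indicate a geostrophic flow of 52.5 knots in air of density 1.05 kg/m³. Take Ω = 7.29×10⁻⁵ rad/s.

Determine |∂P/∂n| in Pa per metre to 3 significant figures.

Coriolis parameter at 37°S:
f = 2Ω sin φ = 2 × 7.29×10⁻⁵ × sin 37° = 8.77×10⁻⁵ s⁻¹
Wind speed in SI: 52.5 knots = 27.0 m/s
Geostrophic balance rearranged: |∂P/∂n| = f ρ V_g
|∂P/∂n| = 8.77×10⁻⁵ × 1.05 × 27.0 = 2.49×10⁻³ Pa/m

2.49×10⁻³ Pa/m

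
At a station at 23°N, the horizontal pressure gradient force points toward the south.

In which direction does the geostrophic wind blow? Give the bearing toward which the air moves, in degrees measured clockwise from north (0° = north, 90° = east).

270°

The pressure-gradient force points toward the south (bearing 180°).
Geostrophic balance: in the Northern Hemisphere the Coriolis force deflects motion to the right, so the geostrophic wind blows 90° to the right of the pressure-gradient force (low pressure on the left).
Rotating 180° by 90° clockwise gives 270° — the wind blows toward the west.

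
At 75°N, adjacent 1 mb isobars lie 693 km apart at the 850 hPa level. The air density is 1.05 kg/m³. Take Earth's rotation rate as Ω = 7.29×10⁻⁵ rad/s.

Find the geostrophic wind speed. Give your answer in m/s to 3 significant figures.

0.976 m/s

Coriolis parameter at 75°N:
f = 2Ω sin φ = 2 × 7.29×10⁻⁵ × sin 75° = 1.41×10⁻⁴ s⁻¹
Pressure gradient: |∂P/∂n| = 100 Pa / 693000 m = 1.44×10⁻⁴ Pa/m
Geostrophic balance (pressure-gradient force = Coriolis force):
V_g = (1/(fρ)) |∂P/∂n| = 1.44×10⁻⁴ / (1.41×10⁻⁴ × 1.05) = 0.976 m/s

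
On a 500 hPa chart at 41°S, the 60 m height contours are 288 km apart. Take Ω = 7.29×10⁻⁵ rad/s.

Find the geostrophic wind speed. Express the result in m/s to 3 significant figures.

Coriolis parameter at 41°S:
f = 2Ω sin φ = 2 × 7.29×10⁻⁵ × sin 41° = 9.57×10⁻⁵ s⁻¹
Height gradient: |∂Z/∂n| = 60 m / 288000 m = 2.08×10⁻⁴
On a pressure surface, geostrophic balance gives V_g = (g/f)|∂Z/∂n|:
V_g = 9.81 × 2.08×10⁻⁴ / 9.57×10⁻⁵ = 21.4 m/s

21.4 m/s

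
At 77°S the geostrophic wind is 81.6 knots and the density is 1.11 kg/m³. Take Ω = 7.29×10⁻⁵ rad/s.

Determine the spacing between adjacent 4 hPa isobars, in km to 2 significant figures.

Coriolis parameter at 77°S:
f = 2Ω sin φ = 2 × 7.29×10⁻⁵ × sin 77° = 1.42×10⁻⁴ s⁻¹
Wind speed in SI: 81.6 knots = 42.0 m/s
Geostrophic balance rearranged: |∂P/∂n| = f ρ V_g
|∂P/∂n| = 1.42×10⁻⁴ × 1.11 × 42.0 = 6.62×10⁻³ Pa/m
Isobar spacing: Δn = ΔP/|∂P/∂n| = 400 Pa / 6.62×10⁻³ Pa/m = 60426 m ≈ 60 km

60 km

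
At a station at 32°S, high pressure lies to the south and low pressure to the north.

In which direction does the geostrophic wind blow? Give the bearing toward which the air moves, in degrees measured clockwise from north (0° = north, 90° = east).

The pressure-gradient force points toward the north (bearing 000°).
Geostrophic balance: in the Southern Hemisphere the Coriolis force deflects motion to the left, so the geostrophic wind blows 90° to the left of the pressure-gradient force (low pressure on the right).
Rotating 000° by 90° counterclockwise gives 270° — the wind blows toward the west.

270°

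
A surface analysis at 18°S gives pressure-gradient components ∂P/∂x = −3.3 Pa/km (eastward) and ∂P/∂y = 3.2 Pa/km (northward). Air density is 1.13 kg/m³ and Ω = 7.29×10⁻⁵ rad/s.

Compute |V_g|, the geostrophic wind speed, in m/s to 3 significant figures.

Coriolis parameter at 18°S:
f = 2Ω sin φ = 2 × 7.29×10⁻⁵ × sin 18° = 4.51×10⁻⁵ s⁻¹
In the Southern Hemisphere f is negative: f = −4.51×10⁻⁵ s⁻¹.
Component geostrophic relations (x east, y north):
u_g = −(1/(fρ)) ∂P/∂y,  v_g = (1/(fρ)) ∂P/∂x
u_g = −(3.2×10⁻³)/(−4.51×10⁻⁵ × 1.13) = 62.9 m/s;  v_g = (−3.3×10⁻³)/(−4.51×10⁻⁵ × 1.13) = 64.8 m/s
|V_g| = √(u_g² + v_g²) = 90.3 m/s

90.3 m/s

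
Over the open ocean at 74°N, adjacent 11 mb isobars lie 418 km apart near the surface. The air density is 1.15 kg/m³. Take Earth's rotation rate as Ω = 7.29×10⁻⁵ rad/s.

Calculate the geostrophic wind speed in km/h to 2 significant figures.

59 km/h

Coriolis parameter at 74°N:
f = 2Ω sin φ = 2 × 7.29×10⁻⁵ × sin 74° = 1.40×10⁻⁴ s⁻¹
Pressure gradient: |∂P/∂n| = 1100 Pa / 418000 m = 2.63×10⁻³ Pa/m
Geostrophic balance (pressure-gradient force = Coriolis force):
V_g = (1/(fρ)) |∂P/∂n| = 2.63×10⁻³ / (1.40×10⁻⁴ × 1.15) = 16.3 m/s
Converting: 16.3 m/s × 3.6 = 59 km/h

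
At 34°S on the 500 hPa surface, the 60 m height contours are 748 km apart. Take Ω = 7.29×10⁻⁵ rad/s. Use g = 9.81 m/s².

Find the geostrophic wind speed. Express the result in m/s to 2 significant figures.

Coriolis parameter at 34°S:
f = 2Ω sin φ = 2 × 7.29×10⁻⁵ × sin 34° = 8.15×10⁻⁵ s⁻¹
Height gradient: |∂Z/∂n| = 60 m / 748000 m = 8.02×10⁻⁵
On a pressure surface, geostrophic balance gives V_g = (g/f)|∂Z/∂n|:
V_g = 9.81 × 8.02×10⁻⁵ / 8.15×10⁻⁵ = 9.65 m/s

9.7 m/s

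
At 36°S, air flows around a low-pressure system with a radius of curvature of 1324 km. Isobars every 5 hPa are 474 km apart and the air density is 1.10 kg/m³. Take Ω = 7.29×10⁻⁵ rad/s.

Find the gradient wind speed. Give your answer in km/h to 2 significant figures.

Coriolis parameter at 36°S:
f = 2Ω sin φ = 2 × 7.29×10⁻⁵ × sin 36° = 8.57×10⁻⁵ s⁻¹
Pressure gradient: |∂P/∂n| = 500 Pa / 474000 m = 1.05×10⁻³ Pa/m
Geostrophic speed: V_g = |∂P/∂n|/(fρ) = 1.05×10⁻³/(8.57×10⁻⁵ × 1.10) = 11.2 m/s
Around a low, centrifugal force acts outward with Coriolis, so pressure-gradient force balances both:
(1/ρ)|∂P/∂n| = fV + V²/R  →  V² + fR·V − fR·V_g = 0
With fR = 8.57×10⁻⁵ × 1324×10³ m = 113 m/s:
V = [−fR + √((fR)² + 4 fR V_g)]/2 = [−113 + √(113² + 4×113×11.2)]/2 = 10.3 m/s
Subgeostrophic (V < V_g = 11.2 m/s), as expected around a low.
Converting: 10.3 m/s × 3.6 = 37 km/h

37 km/h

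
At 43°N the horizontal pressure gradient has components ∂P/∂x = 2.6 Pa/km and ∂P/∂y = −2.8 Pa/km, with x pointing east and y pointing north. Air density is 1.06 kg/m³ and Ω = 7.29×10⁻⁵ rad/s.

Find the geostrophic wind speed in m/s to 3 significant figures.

36.3 m/s

Coriolis parameter at 43°N:
f = 2Ω sin φ = 2 × 7.29×10⁻⁵ × sin 43° = 9.94×10⁻⁵ s⁻¹
Component geostrophic relations (x east, y north):
u_g = −(1/(fρ)) ∂P/∂y,  v_g = (1/(fρ)) ∂P/∂x
u_g = −(−2.8×10⁻³)/(9.94×10⁻⁵ × 1.06) = 26.6 m/s;  v_g = (2.6×10⁻³)/(9.94×10⁻⁵ × 1.06) = 24.7 m/s
|V_g| = √(u_g² + v_g²) = 36.3 m/s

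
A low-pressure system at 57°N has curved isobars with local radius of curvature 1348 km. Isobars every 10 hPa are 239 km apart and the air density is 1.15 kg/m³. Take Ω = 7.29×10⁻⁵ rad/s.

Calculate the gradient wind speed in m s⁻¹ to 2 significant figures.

Coriolis parameter at 57°N:
f = 2Ω sin φ = 2 × 7.29×10⁻⁵ × sin 57° = 1.22×10⁻⁴ s⁻¹
Pressure gradient: |∂P/∂n| = 1000 Pa / 239000 m = 4.18×10⁻³ Pa/m
Geostrophic speed: V_g = |∂P/∂n|/(fρ) = 4.18×10⁻³/(1.22×10⁻⁴ × 1.15) = 29.8 m/s
Around a low, centrifugal force acts outward with Coriolis, so pressure-gradient force balances both:
(1/ρ)|∂P/∂n| = fV + V²/R  →  V² + fR·V − fR·V_g = 0
With fR = 1.22×10⁻⁴ × 1348×10³ m = 165 m/s:
V = [−fR + √((fR)² + 4 fR V_g)]/2 = [−165 + √(165² + 4×165×29.8)]/2 = 25.7 m/s
Subgeostrophic (V < V_g = 29.8 m/s), as expected around a low.

26 m s⁻¹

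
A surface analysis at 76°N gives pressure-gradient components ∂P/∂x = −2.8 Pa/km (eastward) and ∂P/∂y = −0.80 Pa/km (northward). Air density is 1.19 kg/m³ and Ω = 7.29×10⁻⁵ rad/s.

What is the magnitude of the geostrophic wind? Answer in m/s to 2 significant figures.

17 m/s

Coriolis parameter at 76°N:
f = 2Ω sin φ = 2 × 7.29×10⁻⁵ × sin 76° = 1.41×10⁻⁴ s⁻¹
Component geostrophic relations (x east, y north):
u_g = −(1/(fρ)) ∂P/∂y,  v_g = (1/(fρ)) ∂P/∂x
u_g = −(−0.80×10⁻³)/(1.41×10⁻⁴ × 1.19) = 4.75 m/s;  v_g = (−2.8×10⁻³)/(1.41×10⁻⁴ × 1.19) = −16.6 m/s
|V_g| = √(u_g² + v_g²) = 17.3 m/s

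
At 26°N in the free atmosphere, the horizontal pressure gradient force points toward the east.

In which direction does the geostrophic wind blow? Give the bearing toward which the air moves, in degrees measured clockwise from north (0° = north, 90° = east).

The pressure-gradient force points toward the east (bearing 090°).
Geostrophic balance: in the Northern Hemisphere the Coriolis force deflects motion to the right, so the geostrophic wind blows 90° to the right of the pressure-gradient force (low pressure on the left).
Rotating 090° by 90° clockwise gives 180° — the wind blows toward the south.

180°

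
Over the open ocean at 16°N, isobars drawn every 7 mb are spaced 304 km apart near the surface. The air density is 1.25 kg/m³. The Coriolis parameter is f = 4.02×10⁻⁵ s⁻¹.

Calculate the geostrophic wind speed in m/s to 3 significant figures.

45.8 m/s

Pressure gradient: |∂P/∂n| = 700 Pa / 304000 m = 2.30×10⁻³ Pa/m
Geostrophic balance (pressure-gradient force = Coriolis force):
V_g = (1/(fρ)) |∂P/∂n| = 2.30×10⁻³ / (4.02×10⁻⁵ × 1.25) = 45.8 m/s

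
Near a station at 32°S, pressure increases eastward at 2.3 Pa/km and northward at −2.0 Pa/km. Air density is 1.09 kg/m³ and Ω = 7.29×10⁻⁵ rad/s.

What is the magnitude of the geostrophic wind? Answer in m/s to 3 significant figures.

Coriolis parameter at 32°S:
f = 2Ω sin φ = 2 × 7.29×10⁻⁵ × sin 32° = 7.73×10⁻⁵ s⁻¹
In the Southern Hemisphere f is negative: f = −7.73×10⁻⁵ s⁻¹.
Component geostrophic relations (x east, y north):
u_g = −(1/(fρ)) ∂P/∂y,  v_g = (1/(fρ)) ∂P/∂x
u_g = −(−2.0×10⁻³)/(−7.73×10⁻⁵ × 1.09) = −23.7 m/s;  v_g = (2.3×10⁻³)/(−7.73×10⁻⁵ × 1.09) = −27.3 m/s
|V_g| = √(u_g² + v_g²) = 36.2 m/s

36.2 m/s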